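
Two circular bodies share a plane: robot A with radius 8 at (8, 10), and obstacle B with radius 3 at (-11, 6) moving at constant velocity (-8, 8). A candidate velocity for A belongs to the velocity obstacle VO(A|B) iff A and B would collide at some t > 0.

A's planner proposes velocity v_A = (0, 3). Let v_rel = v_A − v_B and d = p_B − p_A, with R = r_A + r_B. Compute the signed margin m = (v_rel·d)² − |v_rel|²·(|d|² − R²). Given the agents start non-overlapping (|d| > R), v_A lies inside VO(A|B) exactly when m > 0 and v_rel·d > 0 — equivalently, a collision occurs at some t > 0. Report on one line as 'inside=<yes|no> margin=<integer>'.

d = (-19, -4),  |d|² = 377;  R = 8+3 = 11,  c = 377−11² = 256
v_rel = (8, -5),  |v_rel|² = 89;  v_rel·d = (8)·(-19) + (-5)·(-4) = -132
89·t² + 264·t + 256 = 0  ⇒  m = (-132)² − 89·256 = -5360
m = -5360 < 0,  v_rel·d = -132 < 0  ⇒  outside

inside=no margin=-5360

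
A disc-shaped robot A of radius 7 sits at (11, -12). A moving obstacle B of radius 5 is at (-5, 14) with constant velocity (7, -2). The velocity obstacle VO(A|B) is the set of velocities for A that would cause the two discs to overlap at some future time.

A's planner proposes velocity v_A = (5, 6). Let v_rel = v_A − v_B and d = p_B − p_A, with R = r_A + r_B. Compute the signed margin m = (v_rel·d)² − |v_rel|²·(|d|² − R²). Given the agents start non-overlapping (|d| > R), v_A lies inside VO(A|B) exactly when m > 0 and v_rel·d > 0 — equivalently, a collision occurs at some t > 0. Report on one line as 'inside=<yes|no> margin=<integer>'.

d = (-16, 26),  |d|² = 932;  R = 7+5 = 12,  c = 932−12² = 788
v_rel = (-2, 8),  |v_rel|² = 68;  v_rel·d = (-2)·(-16) + (8)·(26) = 240
68·t² − 480·t + 788 = 0  ⇒  m = 240² − 68·788 = 4016
m = 4016 > 0,  v_rel·d = 240 > 0  ⇒  inside

inside=yes margin=4016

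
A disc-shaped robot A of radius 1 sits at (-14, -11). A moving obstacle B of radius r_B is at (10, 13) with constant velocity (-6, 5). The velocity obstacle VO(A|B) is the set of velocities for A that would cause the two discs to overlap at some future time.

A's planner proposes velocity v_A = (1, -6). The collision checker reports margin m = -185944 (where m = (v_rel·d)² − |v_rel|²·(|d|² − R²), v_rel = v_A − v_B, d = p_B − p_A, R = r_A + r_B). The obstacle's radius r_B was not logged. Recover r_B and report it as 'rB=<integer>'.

m = -185944
d = (24, 24);  v_rel = (7, -11),  |v_rel|² = 170
v_rel×d = (7)·(24) − (-11)·(24) = 432
since m = R²·170 − 432²:  R² = (186624 + -185944) / 170 = 4
R = √4 = 2  ⇒  r_B = 2 − 1 = 1

rB=1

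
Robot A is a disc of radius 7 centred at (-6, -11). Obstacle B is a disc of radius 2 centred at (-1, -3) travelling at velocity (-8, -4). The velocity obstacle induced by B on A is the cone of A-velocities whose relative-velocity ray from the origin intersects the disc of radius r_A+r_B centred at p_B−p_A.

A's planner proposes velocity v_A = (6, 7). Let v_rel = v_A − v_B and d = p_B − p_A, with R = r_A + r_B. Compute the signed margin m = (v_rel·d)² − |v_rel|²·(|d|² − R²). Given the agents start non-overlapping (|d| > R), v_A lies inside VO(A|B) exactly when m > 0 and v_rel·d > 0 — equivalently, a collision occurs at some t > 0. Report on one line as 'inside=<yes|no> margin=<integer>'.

d = (5, 8),  |d|² = 89;  R = 7+2 = 9,  c = 89−9² = 8
v_rel = (14, 11),  |v_rel|² = 317;  v_rel·d = (14)·(5) + (11)·(8) = 158
317·t² − 316·t + 8 = 0  ⇒  m = 158² − 317·8 = 22428
m = 22428 > 0,  v_rel·d = 158 > 0  ⇒  inside

inside=yes margin=22428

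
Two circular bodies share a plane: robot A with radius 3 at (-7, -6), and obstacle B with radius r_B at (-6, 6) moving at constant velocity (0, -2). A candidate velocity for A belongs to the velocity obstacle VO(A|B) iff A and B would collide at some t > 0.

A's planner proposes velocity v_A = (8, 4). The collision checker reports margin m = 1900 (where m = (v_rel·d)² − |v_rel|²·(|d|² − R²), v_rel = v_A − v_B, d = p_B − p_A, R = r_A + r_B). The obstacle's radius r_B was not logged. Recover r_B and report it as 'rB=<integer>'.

m = 1900
d = (1, 12);  v_rel = (8, 6),  |v_rel|² = 100
v_rel×d = (8)·(12) − (6)·(1) = 90
since m = R²·100 − 90²:  R² = (8100 + 1900) / 100 = 100
R = √100 = 10  ⇒  r_B = 10 − 3 = 7

rB=7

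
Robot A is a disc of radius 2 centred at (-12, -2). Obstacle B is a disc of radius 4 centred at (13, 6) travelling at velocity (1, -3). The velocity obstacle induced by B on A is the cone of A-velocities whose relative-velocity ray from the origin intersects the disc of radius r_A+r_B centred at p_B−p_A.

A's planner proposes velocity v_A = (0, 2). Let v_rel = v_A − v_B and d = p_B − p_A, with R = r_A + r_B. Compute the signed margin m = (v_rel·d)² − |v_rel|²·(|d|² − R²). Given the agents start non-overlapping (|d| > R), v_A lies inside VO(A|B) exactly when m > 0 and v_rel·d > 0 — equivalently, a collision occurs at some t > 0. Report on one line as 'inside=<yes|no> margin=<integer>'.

d = (25, 8),  |d|² = 689;  R = 2+4 = 6,  c = 689−6² = 653
v_rel = (-1, 5),  |v_rel|² = 26;  v_rel·d = (-1)·(25) + (5)·(8) = 15
26·t² − 30·t + 653 = 0  ⇒  m = 15² − 26·653 = -16753
m = -16753 < 0,  v_rel·d = 15 > 0  ⇒  outside

inside=no margin=-16753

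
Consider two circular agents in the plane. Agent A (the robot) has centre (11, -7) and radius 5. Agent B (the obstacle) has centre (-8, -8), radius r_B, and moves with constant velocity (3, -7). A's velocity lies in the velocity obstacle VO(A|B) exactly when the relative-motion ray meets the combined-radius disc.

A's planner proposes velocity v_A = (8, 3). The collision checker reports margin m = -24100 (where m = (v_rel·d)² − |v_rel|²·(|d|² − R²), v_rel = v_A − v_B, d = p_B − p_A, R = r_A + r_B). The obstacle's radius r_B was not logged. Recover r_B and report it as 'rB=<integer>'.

m = -24100
d = (-19, -1);  v_rel = (5, 10),  |v_rel|² = 125
v_rel×d = (5)·(-1) − (10)·(-19) = 185
since m = R²·125 − 185²:  R² = (34225 + -24100) / 125 = 81
R = √81 = 9  ⇒  r_B = 9 − 5 = 4

rB=4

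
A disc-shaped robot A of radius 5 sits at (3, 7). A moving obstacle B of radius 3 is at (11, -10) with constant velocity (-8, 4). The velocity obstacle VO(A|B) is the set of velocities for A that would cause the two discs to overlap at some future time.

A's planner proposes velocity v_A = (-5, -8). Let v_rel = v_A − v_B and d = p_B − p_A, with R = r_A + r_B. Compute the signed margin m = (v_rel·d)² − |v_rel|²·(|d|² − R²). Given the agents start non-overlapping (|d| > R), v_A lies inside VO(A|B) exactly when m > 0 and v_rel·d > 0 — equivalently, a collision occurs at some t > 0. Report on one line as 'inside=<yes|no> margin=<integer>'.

d = (8, -17),  |d|² = 353;  R = 5+3 = 8,  c = 353−8² = 289
v_rel = (3, -12),  |v_rel|² = 153;  v_rel·d = (3)·(8) + (-12)·(-17) = 228
153·t² − 456·t + 289 = 0  ⇒  m = 228² − 153·289 = 7767
m = 7767 > 0,  v_rel·d = 228 > 0  ⇒  inside

inside=yes margin=7767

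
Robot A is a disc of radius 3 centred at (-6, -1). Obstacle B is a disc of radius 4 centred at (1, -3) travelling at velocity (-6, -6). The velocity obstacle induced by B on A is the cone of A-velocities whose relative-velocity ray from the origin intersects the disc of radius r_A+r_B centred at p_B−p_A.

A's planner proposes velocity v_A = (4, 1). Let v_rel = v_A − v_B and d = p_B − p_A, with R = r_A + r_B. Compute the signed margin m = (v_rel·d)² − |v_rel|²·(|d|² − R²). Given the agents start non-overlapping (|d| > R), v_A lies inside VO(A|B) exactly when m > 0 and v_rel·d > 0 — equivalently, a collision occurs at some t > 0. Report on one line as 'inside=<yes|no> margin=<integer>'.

d = (7, -2),  |d|² = 53;  R = 3+4 = 7,  c = 53−7² = 4
v_rel = (10, 7),  |v_rel|² = 149;  v_rel·d = (10)·(7) + (7)·(-2) = 56
149·t² − 112·t + 4 = 0  ⇒  m = 56² − 149·4 = 2540
m = 2540 > 0,  v_rel·d = 56 > 0  ⇒  inside

inside=yes margin=2540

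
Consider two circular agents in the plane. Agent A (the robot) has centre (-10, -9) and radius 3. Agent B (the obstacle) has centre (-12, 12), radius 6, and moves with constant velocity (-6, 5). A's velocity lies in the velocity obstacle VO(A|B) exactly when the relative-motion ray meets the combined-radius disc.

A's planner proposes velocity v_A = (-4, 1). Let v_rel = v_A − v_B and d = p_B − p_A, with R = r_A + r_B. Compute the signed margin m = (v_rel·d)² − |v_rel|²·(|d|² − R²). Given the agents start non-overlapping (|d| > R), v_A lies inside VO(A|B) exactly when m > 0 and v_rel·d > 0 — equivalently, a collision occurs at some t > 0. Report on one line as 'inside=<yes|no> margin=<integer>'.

d = (-2, 21),  |d|² = 445;  R = 3+6 = 9,  c = 445−9² = 364
v_rel = (2, -4),  |v_rel|² = 20;  v_rel·d = (2)·(-2) + (-4)·(21) = -88
20·t² + 176·t + 364 = 0  ⇒  m = (-88)² − 20·364 = 464
m = 464 > 0,  v_rel·d = -88 < 0  ⇒  outside

inside=no margin=464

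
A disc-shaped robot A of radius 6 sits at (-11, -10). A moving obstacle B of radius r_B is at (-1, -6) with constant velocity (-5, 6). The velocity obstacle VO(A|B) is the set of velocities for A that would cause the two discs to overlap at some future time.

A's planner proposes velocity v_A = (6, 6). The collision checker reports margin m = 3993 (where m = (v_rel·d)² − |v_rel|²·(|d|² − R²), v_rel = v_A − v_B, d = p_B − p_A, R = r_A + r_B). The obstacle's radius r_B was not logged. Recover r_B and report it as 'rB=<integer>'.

m = 3993
d = (10, 4);  v_rel = (11, 0),  |v_rel|² = 121
v_rel×d = (11)·(4) − (0)·(10) = 44
since m = R²·121 − 44²:  R² = (1936 + 3993) / 121 = 49
R = √49 = 7  ⇒  r_B = 7 − 6 = 1

rB=1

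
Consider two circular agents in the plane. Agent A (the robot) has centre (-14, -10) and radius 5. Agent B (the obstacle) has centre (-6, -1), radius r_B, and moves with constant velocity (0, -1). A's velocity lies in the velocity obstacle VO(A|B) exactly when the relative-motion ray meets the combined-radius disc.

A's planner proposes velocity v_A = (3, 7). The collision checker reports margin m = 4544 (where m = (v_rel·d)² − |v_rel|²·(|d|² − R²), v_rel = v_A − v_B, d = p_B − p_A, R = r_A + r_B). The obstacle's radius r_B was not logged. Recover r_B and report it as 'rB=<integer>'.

m = 4544
d = (8, 9);  v_rel = (3, 8),  |v_rel|² = 73
v_rel×d = (3)·(9) − (8)·(8) = -37
since m = R²·73 − (-37)²:  R² = (1369 + 4544) / 73 = 81
R = √81 = 9  ⇒  r_B = 9 − 5 = 4

rB=4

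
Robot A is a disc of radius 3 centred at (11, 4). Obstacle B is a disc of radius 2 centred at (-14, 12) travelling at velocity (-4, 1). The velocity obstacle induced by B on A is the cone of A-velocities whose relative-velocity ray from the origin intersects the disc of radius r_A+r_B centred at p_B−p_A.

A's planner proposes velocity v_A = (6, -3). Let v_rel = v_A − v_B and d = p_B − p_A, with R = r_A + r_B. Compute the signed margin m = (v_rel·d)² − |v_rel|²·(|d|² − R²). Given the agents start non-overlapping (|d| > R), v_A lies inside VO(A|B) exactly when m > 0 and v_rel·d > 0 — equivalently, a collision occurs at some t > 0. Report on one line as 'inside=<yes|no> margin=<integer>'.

d = (-25, 8),  |d|² = 689;  R = 3+2 = 5,  c = 689−5² = 664
v_rel = (10, -4),  |v_rel|² = 116;  v_rel·d = (10)·(-25) + (-4)·(8) = -282
116·t² + 564·t + 664 = 0  ⇒  m = (-282)² − 116·664 = 2500
m = 2500 > 0,  v_rel·d = -282 < 0  ⇒  outside

inside=no margin=2500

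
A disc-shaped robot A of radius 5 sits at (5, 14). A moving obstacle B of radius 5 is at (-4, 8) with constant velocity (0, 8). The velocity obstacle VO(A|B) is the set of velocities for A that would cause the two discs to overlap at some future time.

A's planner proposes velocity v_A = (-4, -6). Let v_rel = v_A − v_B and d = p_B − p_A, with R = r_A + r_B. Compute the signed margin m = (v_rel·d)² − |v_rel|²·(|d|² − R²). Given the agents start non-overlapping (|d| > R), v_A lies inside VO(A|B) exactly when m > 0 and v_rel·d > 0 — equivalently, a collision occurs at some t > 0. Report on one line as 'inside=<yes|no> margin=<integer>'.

d = (-9, -6),  |d|² = 117;  R = 5+5 = 10,  c = 117−10² = 17
v_rel = (-4, -14),  |v_rel|² = 212;  v_rel·d = (-4)·(-9) + (-14)·(-6) = 120
212·t² − 240·t + 17 = 0  ⇒  m = 120² − 212·17 = 10796
m = 10796 > 0,  v_rel·d = 120 > 0  ⇒  inside

inside=yes margin=10796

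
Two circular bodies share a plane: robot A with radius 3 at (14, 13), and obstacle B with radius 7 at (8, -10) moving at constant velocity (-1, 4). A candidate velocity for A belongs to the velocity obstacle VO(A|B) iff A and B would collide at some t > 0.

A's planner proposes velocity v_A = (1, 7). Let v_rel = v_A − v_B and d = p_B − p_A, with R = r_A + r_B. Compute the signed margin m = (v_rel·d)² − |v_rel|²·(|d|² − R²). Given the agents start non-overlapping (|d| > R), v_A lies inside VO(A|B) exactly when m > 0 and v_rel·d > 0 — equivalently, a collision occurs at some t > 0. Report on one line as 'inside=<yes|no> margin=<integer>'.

d = (-6, -23),  |d|² = 565;  R = 3+7 = 10,  c = 565−10² = 465
v_rel = (2, 3),  |v_rel|² = 13;  v_rel·d = (2)·(-6) + (3)·(-23) = -81
13·t² + 162·t + 465 = 0  ⇒  m = (-81)² − 13·465 = 516
m = 516 > 0,  v_rel·d = -81 < 0  ⇒  outside

inside=no margin=516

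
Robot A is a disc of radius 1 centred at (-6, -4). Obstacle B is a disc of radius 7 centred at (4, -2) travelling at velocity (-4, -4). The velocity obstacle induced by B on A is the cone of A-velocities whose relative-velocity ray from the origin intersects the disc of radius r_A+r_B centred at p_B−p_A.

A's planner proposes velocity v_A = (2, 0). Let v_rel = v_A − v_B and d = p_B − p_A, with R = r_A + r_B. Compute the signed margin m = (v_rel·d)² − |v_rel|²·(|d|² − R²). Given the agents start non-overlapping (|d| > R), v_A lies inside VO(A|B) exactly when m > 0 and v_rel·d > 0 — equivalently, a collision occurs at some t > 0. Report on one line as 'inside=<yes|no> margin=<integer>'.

d = (10, 2),  |d|² = 104;  R = 1+7 = 8,  c = 104−8² = 40
v_rel = (6, 4),  |v_rel|² = 52;  v_rel·d = (6)·(10) + (4)·(2) = 68
52·t² − 136·t + 40 = 0  ⇒  m = 68² − 52·40 = 2544
m = 2544 > 0,  v_rel·d = 68 > 0  ⇒  inside

inside=yes margin=2544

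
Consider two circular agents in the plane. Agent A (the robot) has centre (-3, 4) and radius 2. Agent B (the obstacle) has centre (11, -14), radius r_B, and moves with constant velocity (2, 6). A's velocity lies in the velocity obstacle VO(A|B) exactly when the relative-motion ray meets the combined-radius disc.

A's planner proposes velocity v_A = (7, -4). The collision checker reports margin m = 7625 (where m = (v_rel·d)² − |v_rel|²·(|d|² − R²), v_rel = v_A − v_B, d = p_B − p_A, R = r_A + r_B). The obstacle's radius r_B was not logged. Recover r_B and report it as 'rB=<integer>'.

m = 7625
d = (14, -18);  v_rel = (5, -10),  |v_rel|² = 125
v_rel×d = (5)·(-18) − (-10)·(14) = 50
since m = R²·125 − 50²:  R² = (2500 + 7625) / 125 = 81
R = √81 = 9  ⇒  r_B = 9 − 2 = 7

rB=7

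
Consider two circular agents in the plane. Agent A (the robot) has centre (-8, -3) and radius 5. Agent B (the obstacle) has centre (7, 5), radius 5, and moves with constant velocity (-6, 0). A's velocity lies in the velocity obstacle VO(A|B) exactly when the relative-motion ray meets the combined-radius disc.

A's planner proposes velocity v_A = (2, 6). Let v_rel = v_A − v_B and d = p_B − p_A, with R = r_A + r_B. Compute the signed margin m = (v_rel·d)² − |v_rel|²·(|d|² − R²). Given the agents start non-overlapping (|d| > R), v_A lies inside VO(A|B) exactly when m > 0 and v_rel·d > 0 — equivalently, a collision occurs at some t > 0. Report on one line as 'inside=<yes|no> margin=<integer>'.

d = (15, 8),  |d|² = 289;  R = 5+5 = 10,  c = 289−10² = 189
v_rel = (8, 6),  |v_rel|² = 100;  v_rel·d = (8)·(15) + (6)·(8) = 168
100·t² − 336·t + 189 = 0  ⇒  m = 168² − 100·189 = 9324
m = 9324 > 0,  v_rel·d = 168 > 0  ⇒  inside

inside=yes margin=9324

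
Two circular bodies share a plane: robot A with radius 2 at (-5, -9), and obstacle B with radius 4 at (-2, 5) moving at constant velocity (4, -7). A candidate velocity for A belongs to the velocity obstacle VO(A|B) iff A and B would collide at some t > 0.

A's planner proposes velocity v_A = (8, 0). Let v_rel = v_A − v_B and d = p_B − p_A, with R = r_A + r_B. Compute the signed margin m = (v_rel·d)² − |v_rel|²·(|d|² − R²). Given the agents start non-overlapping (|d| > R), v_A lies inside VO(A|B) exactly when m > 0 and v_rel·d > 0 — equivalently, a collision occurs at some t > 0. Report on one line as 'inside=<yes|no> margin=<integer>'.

d = (3, 14),  |d|² = 205;  R = 2+4 = 6,  c = 205−6² = 169
v_rel = (4, 7),  |v_rel|² = 65;  v_rel·d = (4)·(3) + (7)·(14) = 110
65·t² − 220·t + 169 = 0  ⇒  m = 110² − 65·169 = 1115
m = 1115 > 0,  v_rel·d = 110 > 0  ⇒  inside

inside=yes margin=1115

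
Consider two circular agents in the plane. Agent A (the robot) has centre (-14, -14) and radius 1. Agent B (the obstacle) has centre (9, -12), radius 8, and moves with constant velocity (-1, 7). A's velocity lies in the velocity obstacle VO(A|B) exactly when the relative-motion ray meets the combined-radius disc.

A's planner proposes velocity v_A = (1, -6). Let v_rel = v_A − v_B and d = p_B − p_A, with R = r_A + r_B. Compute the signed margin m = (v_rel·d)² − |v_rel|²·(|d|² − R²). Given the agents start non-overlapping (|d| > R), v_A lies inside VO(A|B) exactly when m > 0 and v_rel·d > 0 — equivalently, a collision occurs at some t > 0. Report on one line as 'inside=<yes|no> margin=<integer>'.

d = (23, 2),  |d|² = 533;  R = 1+8 = 9,  c = 533−9² = 452
v_rel = (2, -13),  |v_rel|² = 173;  v_rel·d = (2)·(23) + (-13)·(2) = 20
173·t² − 40·t + 452 = 0  ⇒  m = 20² − 173·452 = -77796
m = -77796 < 0,  v_rel·d = 20 > 0  ⇒  outside

inside=no margin=-77796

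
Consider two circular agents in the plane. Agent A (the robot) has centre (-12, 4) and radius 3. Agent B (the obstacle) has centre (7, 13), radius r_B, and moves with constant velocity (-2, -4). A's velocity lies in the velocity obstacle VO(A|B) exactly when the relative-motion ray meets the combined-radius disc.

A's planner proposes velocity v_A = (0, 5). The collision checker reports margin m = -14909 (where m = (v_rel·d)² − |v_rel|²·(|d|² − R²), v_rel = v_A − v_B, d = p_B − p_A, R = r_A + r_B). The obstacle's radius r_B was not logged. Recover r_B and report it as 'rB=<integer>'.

m = -14909
d = (19, 9);  v_rel = (2, 9),  |v_rel|² = 85
v_rel×d = (2)·(9) − (9)·(19) = -153
since m = R²·85 − (-153)²:  R² = (23409 + -14909) / 85 = 100
R = √100 = 10  ⇒  r_B = 10 − 3 = 7

rB=7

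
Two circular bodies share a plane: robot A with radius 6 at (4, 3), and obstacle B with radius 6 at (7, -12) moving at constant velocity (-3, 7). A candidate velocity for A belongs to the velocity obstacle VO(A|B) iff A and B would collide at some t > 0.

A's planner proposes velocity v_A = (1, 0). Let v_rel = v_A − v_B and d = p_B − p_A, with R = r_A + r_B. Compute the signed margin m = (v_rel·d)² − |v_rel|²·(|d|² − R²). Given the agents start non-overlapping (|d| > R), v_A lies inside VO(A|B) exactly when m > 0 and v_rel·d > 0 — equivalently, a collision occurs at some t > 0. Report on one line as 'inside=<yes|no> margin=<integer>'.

d = (3, -15),  |d|² = 234;  R = 6+6 = 12,  c = 234−12² = 90
v_rel = (4, -7),  |v_rel|² = 65;  v_rel·d = (4)·(3) + (-7)·(-15) = 117
65·t² − 234·t + 90 = 0  ⇒  m = 117² − 65·90 = 7839
m = 7839 > 0,  v_rel·d = 117 > 0  ⇒  inside

inside=yes margin=7839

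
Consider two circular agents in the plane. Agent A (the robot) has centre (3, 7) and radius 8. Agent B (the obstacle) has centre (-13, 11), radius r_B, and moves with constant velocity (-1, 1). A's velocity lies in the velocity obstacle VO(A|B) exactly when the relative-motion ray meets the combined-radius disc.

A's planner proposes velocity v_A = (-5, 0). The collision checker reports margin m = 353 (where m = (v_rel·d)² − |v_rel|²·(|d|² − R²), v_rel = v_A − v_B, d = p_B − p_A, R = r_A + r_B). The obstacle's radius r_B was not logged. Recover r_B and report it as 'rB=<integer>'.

m = 353
d = (-16, 4);  v_rel = (-4, -1),  |v_rel|² = 17
v_rel×d = (-4)·(4) − (-1)·(-16) = -32
since m = R²·17 − (-32)²:  R² = (1024 + 353) / 17 = 81
R = √81 = 9  ⇒  r_B = 9 − 8 = 1

rB=1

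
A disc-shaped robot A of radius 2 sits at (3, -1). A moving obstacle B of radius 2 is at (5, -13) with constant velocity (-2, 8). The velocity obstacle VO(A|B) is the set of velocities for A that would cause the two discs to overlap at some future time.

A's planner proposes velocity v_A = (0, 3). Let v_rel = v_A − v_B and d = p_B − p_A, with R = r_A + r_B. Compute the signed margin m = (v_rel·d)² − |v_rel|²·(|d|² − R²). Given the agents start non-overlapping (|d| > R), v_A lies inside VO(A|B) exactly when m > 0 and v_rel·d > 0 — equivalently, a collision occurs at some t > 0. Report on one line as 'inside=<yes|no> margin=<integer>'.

d = (2, -12),  |d|² = 148;  R = 2+2 = 4,  c = 148−4² = 132
v_rel = (2, -5),  |v_rel|² = 29;  v_rel·d = (2)·(2) + (-5)·(-12) = 64
29·t² − 128·t + 132 = 0  ⇒  m = 64² − 29·132 = 268
m = 268 > 0,  v_rel·d = 64 > 0  ⇒  inside

inside=yes margin=268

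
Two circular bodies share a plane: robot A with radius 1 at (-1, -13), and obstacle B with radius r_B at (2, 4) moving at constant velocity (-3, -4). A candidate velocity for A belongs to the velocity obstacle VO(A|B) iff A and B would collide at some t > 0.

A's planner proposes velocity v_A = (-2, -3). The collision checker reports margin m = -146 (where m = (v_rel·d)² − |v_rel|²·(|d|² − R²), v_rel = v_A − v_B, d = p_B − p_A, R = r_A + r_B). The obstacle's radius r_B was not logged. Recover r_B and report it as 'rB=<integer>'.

m = -146
d = (3, 17);  v_rel = (1, 1),  |v_rel|² = 2
v_rel×d = (1)·(17) − (1)·(3) = 14
since m = R²·2 − 14²:  R² = (196 + -146) / 2 = 25
R = √25 = 5  ⇒  r_B = 5 − 1 = 4

rB=4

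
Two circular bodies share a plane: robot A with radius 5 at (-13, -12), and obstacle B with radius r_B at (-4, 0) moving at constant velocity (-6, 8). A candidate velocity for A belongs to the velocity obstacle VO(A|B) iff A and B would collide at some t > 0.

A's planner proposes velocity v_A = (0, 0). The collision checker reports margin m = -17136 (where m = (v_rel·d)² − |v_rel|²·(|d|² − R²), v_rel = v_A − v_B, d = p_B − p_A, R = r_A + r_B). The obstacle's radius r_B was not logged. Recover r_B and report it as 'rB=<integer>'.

m = -17136
d = (9, 12);  v_rel = (6, -8),  |v_rel|² = 100
v_rel×d = (6)·(12) − (-8)·(9) = 144
since m = R²·100 − 144²:  R² = (20736 + -17136) / 100 = 36
R = √36 = 6  ⇒  r_B = 6 − 5 = 1

rB=1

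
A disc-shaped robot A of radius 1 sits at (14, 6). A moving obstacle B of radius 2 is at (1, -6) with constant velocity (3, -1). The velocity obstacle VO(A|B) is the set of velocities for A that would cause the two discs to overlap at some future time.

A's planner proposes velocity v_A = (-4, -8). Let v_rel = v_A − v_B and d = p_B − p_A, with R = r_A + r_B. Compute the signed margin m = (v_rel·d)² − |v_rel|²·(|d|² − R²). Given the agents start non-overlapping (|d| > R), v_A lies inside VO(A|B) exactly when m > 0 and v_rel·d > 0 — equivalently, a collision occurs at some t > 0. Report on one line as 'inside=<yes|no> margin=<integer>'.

d = (-13, -12),  |d|² = 313;  R = 1+2 = 3,  c = 313−3² = 304
v_rel = (-7, -7),  |v_rel|² = 98;  v_rel·d = (-7)·(-13) + (-7)·(-12) = 175
98·t² − 350·t + 304 = 0  ⇒  m = 175² − 98·304 = 833
m = 833 > 0,  v_rel·d = 175 > 0  ⇒  inside

inside=yes margin=833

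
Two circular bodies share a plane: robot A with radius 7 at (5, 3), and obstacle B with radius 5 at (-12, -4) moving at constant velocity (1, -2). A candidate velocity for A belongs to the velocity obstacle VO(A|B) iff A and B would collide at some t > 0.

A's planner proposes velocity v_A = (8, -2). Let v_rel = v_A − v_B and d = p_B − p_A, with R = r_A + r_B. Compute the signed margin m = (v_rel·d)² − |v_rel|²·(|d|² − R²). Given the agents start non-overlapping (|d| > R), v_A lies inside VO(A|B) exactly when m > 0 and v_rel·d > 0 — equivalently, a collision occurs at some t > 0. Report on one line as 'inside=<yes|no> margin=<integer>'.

d = (-17, -7),  |d|² = 338;  R = 7+5 = 12,  c = 338−12² = 194
v_rel = (7, 0),  |v_rel|² = 49;  v_rel·d = (7)·(-17) + (0)·(-7) = -119
49·t² + 238·t + 194 = 0  ⇒  m = (-119)² − 49·194 = 4655
m = 4655 > 0,  v_rel·d = -119 < 0  ⇒  outside

inside=no margin=4655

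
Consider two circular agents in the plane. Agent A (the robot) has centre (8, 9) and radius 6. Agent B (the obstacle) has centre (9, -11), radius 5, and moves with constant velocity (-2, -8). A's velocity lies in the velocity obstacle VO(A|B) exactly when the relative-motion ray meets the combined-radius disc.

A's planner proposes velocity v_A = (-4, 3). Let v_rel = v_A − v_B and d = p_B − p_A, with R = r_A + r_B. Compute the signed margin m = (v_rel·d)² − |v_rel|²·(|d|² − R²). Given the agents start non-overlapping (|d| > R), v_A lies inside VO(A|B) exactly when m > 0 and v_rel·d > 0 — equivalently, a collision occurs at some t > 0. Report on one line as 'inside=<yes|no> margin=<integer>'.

d = (1, -20),  |d|² = 401;  R = 6+5 = 11,  c = 401−11² = 280
v_rel = (-2, 11),  |v_rel|² = 125;  v_rel·d = (-2)·(1) + (11)·(-20) = -222
125·t² + 444·t + 280 = 0  ⇒  m = (-222)² − 125·280 = 14284
m = 14284 > 0,  v_rel·d = -222 < 0  ⇒  outside

inside=no margin=14284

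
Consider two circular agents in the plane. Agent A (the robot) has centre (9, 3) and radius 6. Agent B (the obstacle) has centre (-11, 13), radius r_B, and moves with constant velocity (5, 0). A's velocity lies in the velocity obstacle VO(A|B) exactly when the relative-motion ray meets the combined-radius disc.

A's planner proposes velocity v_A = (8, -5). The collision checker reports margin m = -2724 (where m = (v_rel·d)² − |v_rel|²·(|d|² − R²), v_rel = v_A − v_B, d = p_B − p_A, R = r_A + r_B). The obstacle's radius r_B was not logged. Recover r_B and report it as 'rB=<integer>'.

m = -2724
d = (-20, 10);  v_rel = (3, -5),  |v_rel|² = 34
v_rel×d = (3)·(10) − (-5)·(-20) = -70
since m = R²·34 − (-70)²:  R² = (4900 + -2724) / 34 = 64
R = √64 = 8  ⇒  r_B = 8 − 6 = 2

rB=2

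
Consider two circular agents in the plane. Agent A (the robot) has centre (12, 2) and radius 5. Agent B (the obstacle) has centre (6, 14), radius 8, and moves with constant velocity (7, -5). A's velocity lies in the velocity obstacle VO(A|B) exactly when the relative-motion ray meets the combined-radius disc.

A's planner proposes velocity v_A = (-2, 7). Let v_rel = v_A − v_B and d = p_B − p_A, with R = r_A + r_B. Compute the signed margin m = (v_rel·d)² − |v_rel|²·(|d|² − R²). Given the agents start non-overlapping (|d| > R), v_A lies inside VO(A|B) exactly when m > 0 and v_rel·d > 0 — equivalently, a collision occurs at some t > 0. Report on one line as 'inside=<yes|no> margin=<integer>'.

d = (-6, 12),  |d|² = 180;  R = 5+8 = 13,  c = 180−13² = 11
v_rel = (-9, 12),  |v_rel|² = 225;  v_rel·d = (-9)·(-6) + (12)·(12) = 198
225·t² − 396·t + 11 = 0  ⇒  m = 198² − 225·11 = 36729
m = 36729 > 0,  v_rel·d = 198 > 0  ⇒  inside

inside=yes margin=36729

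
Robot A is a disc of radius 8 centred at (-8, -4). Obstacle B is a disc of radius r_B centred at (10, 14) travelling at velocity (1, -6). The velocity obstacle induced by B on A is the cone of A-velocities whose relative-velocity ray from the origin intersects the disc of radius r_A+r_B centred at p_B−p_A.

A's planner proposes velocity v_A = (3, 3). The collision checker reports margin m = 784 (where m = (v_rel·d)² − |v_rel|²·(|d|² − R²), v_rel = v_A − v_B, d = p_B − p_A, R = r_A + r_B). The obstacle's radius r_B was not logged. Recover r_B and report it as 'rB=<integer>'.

m = 784
d = (18, 18);  v_rel = (2, 9),  |v_rel|² = 85
v_rel×d = (2)·(18) − (9)·(18) = -126
since m = R²·85 − (-126)²:  R² = (15876 + 784) / 85 = 196
R = √196 = 14  ⇒  r_B = 14 − 8 = 6

rB=6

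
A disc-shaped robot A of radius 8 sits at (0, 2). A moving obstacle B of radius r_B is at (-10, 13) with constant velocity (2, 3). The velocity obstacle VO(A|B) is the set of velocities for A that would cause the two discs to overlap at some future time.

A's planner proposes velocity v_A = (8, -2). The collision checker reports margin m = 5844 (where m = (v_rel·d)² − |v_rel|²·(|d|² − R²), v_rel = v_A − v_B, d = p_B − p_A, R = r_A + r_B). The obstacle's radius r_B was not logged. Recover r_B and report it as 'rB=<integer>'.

m = 5844
d = (-10, 11);  v_rel = (6, -5),  |v_rel|² = 61
v_rel×d = (6)·(11) − (-5)·(-10) = 16
since m = R²·61 − 16²:  R² = (256 + 5844) / 61 = 100
R = √100 = 10  ⇒  r_B = 10 − 8 = 2

rB=2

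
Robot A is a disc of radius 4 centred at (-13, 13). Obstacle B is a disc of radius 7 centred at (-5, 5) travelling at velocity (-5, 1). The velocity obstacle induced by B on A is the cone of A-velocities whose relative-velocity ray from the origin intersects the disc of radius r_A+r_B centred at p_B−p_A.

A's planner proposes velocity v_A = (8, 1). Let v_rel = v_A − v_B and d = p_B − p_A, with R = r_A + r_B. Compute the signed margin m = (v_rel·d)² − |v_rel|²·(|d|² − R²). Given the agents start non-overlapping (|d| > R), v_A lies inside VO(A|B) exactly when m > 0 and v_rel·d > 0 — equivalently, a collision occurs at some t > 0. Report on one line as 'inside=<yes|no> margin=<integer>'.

d = (8, -8),  |d|² = 128;  R = 4+7 = 11,  c = 128−11² = 7
v_rel = (13, 0),  |v_rel|² = 169;  v_rel·d = (13)·(8) + (0)·(-8) = 104
169·t² − 208·t + 7 = 0  ⇒  m = 104² − 169·7 = 9633
m = 9633 > 0,  v_rel·d = 104 > 0  ⇒  inside

inside=yes margin=9633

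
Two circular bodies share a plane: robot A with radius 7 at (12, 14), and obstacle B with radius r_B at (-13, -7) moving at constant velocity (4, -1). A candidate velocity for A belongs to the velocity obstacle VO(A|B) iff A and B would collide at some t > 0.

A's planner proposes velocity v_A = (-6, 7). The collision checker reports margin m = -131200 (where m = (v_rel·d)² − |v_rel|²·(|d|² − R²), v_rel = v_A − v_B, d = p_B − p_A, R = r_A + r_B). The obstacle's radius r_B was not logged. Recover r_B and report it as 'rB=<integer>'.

m = -131200
d = (-25, -21);  v_rel = (-10, 8),  |v_rel|² = 164
v_rel×d = (-10)·(-21) − (8)·(-25) = 410
since m = R²·164 − 410²:  R² = (168100 + -131200) / 164 = 225
R = √225 = 15  ⇒  r_B = 15 − 7 = 8

rB=8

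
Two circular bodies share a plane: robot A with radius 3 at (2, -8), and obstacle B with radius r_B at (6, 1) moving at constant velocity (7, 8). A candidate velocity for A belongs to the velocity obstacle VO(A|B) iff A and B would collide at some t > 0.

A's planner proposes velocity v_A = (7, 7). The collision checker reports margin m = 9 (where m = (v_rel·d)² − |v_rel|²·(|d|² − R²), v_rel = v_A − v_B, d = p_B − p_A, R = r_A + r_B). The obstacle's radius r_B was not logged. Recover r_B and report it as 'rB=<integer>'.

m = 9
d = (4, 9);  v_rel = (0, -1),  |v_rel|² = 1
v_rel×d = (0)·(9) − (-1)·(4) = 4
since m = R²·1 − 4²:  R² = (16 + 9) / 1 = 25
R = √25 = 5  ⇒  r_B = 5 − 3 = 2

rB=2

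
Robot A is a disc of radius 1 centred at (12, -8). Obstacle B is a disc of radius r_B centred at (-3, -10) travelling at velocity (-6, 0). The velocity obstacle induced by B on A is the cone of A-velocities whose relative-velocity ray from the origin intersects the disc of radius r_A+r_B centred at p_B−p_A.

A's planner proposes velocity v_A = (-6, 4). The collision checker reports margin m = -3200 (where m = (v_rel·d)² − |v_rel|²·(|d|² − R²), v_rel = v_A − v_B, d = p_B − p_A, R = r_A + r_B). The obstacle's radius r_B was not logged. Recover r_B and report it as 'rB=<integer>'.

m = -3200
d = (-15, -2);  v_rel = (0, 4),  |v_rel|² = 16
v_rel×d = (0)·(-2) − (4)·(-15) = 60
since m = R²·16 − 60²:  R² = (3600 + -3200) / 16 = 25
R = √25 = 5  ⇒  r_B = 5 − 1 = 4

rB=4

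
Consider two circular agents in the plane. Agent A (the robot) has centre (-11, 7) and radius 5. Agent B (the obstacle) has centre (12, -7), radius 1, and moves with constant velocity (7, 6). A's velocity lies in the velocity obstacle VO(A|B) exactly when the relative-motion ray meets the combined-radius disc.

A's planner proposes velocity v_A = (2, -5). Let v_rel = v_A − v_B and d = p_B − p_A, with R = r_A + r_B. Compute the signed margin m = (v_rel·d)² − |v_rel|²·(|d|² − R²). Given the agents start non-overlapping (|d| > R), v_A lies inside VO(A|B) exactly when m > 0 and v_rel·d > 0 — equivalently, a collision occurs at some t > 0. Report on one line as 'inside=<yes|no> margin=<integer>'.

d = (23, -14),  |d|² = 725;  R = 5+1 = 6,  c = 725−6² = 689
v_rel = (-5, -11),  |v_rel|² = 146;  v_rel·d = (-5)·(23) + (-11)·(-14) = 39
146·t² − 78·t + 689 = 0  ⇒  m = 39² − 146·689 = -99073
m = -99073 < 0,  v_rel·d = 39 > 0  ⇒  outside

inside=no margin=-99073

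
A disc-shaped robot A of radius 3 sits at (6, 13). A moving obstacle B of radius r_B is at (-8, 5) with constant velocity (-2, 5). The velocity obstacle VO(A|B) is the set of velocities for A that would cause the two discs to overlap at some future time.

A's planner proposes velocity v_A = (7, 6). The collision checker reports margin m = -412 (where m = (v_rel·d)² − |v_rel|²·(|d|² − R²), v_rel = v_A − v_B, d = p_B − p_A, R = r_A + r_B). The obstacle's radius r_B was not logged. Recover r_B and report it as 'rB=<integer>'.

m = -412
d = (-14, -8);  v_rel = (9, 1),  |v_rel|² = 82
v_rel×d = (9)·(-8) − (1)·(-14) = -58
since m = R²·82 − (-58)²:  R² = (3364 + -412) / 82 = 36
R = √36 = 6  ⇒  r_B = 6 − 3 = 3

rB=3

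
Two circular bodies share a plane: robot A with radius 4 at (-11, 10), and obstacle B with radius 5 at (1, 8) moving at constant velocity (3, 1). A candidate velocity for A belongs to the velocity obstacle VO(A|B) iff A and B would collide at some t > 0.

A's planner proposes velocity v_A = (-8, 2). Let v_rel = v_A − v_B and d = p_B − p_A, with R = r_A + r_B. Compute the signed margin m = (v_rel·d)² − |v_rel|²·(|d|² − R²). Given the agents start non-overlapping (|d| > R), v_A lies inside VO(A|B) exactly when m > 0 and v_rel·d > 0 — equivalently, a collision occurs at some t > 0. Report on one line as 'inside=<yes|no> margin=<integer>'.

d = (12, -2),  |d|² = 148;  R = 4+5 = 9,  c = 148−9² = 67
v_rel = (-11, 1),  |v_rel|² = 122;  v_rel·d = (-11)·(12) + (1)·(-2) = -134
122·t² + 268·t + 67 = 0  ⇒  m = (-134)² − 122·67 = 9782
m = 9782 > 0,  v_rel·d = -134 < 0  ⇒  outside

inside=no margin=9782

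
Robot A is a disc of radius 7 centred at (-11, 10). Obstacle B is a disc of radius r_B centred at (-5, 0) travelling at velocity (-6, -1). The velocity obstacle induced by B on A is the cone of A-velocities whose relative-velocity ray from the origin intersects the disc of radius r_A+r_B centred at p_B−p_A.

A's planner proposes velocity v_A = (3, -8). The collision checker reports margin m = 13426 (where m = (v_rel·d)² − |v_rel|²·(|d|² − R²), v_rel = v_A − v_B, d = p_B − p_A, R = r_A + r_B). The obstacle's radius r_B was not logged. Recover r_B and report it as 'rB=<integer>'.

m = 13426
d = (6, -10);  v_rel = (9, -7),  |v_rel|² = 130
v_rel×d = (9)·(-10) − (-7)·(6) = -48
since m = R²·130 − (-48)²:  R² = (2304 + 13426) / 130 = 121
R = √121 = 11  ⇒  r_B = 11 − 7 = 4

rB=4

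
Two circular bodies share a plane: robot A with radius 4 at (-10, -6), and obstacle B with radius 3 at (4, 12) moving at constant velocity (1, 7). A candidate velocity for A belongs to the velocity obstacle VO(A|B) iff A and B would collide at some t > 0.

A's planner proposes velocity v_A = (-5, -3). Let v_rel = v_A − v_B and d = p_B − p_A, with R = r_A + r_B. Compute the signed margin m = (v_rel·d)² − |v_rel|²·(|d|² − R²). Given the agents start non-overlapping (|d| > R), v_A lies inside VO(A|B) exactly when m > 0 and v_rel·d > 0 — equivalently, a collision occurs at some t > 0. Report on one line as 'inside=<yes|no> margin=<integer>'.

d = (14, 18),  |d|² = 520;  R = 4+3 = 7,  c = 520−7² = 471
v_rel = (-6, -10),  |v_rel|² = 136;  v_rel·d = (-6)·(14) + (-10)·(18) = -264
136·t² + 528·t + 471 = 0  ⇒  m = (-264)² − 136·471 = 5640
m = 5640 > 0,  v_rel·d = -264 < 0  ⇒  outside

inside=no margin=5640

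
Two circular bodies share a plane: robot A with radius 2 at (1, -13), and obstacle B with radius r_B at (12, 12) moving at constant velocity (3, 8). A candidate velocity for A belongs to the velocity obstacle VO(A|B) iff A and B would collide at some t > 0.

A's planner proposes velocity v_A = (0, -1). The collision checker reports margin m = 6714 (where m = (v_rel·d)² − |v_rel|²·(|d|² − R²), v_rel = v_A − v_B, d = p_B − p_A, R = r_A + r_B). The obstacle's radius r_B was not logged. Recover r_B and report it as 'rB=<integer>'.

m = 6714
d = (11, 25);  v_rel = (-3, -9),  |v_rel|² = 90
v_rel×d = (-3)·(25) − (-9)·(11) = 24
since m = R²·90 − 24²:  R² = (576 + 6714) / 90 = 81
R = √81 = 9  ⇒  r_B = 9 − 2 = 7

rB=7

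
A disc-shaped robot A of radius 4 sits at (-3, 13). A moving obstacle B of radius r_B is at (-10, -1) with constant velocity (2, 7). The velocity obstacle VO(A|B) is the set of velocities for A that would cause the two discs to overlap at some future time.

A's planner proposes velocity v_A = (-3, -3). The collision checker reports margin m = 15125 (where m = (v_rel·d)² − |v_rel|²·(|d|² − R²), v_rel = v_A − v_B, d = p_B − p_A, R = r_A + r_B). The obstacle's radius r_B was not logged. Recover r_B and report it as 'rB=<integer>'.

m = 15125
d = (-7, -14);  v_rel = (-5, -10),  |v_rel|² = 125
v_rel×d = (-5)·(-14) − (-10)·(-7) = 0
since m = R²·125 − 0²:  R² = (0 + 15125) / 125 = 121
R = √121 = 11  ⇒  r_B = 11 − 4 = 7

rB=7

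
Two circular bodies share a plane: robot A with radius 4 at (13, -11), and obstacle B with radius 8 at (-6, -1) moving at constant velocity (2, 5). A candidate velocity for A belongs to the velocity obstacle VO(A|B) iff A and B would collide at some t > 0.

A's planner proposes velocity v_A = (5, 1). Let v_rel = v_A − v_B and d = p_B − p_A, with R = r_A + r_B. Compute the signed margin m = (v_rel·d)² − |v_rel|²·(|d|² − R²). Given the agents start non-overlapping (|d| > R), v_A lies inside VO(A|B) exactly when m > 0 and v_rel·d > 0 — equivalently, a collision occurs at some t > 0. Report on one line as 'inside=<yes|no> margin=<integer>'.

d = (-19, 10),  |d|² = 461;  R = 4+8 = 12,  c = 461−12² = 317
v_rel = (3, -4),  |v_rel|² = 25;  v_rel·d = (3)·(-19) + (-4)·(10) = -97
25·t² + 194·t + 317 = 0  ⇒  m = (-97)² − 25·317 = 1484
m = 1484 > 0,  v_rel·d = -97 < 0  ⇒  outside

inside=no margin=1484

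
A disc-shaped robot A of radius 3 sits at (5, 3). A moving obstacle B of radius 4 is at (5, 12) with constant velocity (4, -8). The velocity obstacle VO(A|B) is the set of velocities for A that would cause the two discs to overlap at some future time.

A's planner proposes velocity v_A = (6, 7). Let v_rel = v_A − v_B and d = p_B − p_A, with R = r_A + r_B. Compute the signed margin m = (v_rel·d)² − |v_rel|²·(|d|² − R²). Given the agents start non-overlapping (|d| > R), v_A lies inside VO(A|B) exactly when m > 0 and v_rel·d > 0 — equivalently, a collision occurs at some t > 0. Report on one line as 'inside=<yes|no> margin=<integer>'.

d = (0, 9),  |d|² = 81;  R = 3+4 = 7,  c = 81−7² = 32
v_rel = (2, 15),  |v_rel|² = 229;  v_rel·d = (2)·(0) + (15)·(9) = 135
229·t² − 270·t + 32 = 0  ⇒  m = 135² − 229·32 = 10897
m = 10897 > 0,  v_rel·d = 135 > 0  ⇒  inside

inside=yes margin=10897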